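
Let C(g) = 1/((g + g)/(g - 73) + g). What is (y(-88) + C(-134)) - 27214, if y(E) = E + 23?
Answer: -749354337/27470 ≈ -27279.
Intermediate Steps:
y(E) = 23 + E
C(g) = 1/(g + 2*g/(-73 + g)) (C(g) = 1/((2*g)/(-73 + g) + g) = 1/(2*g/(-73 + g) + g) = 1/(g + 2*g/(-73 + g)))
(y(-88) + C(-134)) - 27214 = ((23 - 88) + (-73 - 134)/((-134)*(-71 - 134))) - 27214 = (-65 - 1/134*(-207)/(-205)) - 27214 = (-65 - 1/134*(-1/205)*(-207)) - 27214 = (-65 - 207/27470) - 27214 = -1785757/27470 - 27214 = -749354337/27470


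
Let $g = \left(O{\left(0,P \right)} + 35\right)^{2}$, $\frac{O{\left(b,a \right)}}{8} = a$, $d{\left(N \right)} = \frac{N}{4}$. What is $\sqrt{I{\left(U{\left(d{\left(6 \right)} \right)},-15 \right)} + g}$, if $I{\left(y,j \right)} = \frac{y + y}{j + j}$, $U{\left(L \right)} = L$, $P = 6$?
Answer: $\frac{\sqrt{688890}}{10} \approx 82.999$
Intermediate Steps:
$d{\left(N \right)} = \frac{N}{4}$ ($d{\left(N \right)} = N \frac{1}{4} = \frac{N}{4}$)
$O{\left(b,a \right)} = 8 a$
$I{\left(y,j \right)} = \frac{y}{j}$ ($I{\left(y,j \right)} = \frac{2 y}{2 j} = 2 y \frac{1}{2 j} = \frac{y}{j}$)
$g = 6889$ ($g = \left(8 \cdot 6 + 35\right)^{2} = \left(48 + 35\right)^{2} = 83^{2} = 6889$)
$\sqrt{I{\left(U{\left(d{\left(6 \right)} \right)},-15 \right)} + g} = \sqrt{\frac{\frac{1}{4} \cdot 6}{-15} + 6889} = \sqrt{\frac{3}{2} \left(- \frac{1}{15}\right) + 6889} = \sqrt{- \frac{1}{10} + 6889} = \sqrt{\frac{68889}{10}} = \frac{\sqrt{688890}}{10}$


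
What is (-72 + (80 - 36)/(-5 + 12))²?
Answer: 211600/49 ≈ 4318.4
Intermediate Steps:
(-72 + (80 - 36)/(-5 + 12))² = (-72 + 44/7)² = (-460/7)² = 211600/49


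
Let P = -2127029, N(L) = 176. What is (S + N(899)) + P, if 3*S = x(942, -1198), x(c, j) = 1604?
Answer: -6378955/3 ≈ -2.1263e+6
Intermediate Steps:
S = 1604/3 (S = (1/3)*1604 = 1604/3 ≈ 534.67)
(S + N(899)) + P = (1604/3 + 176) - 2127029 = 2132/3 - 2127029 = -6378955/3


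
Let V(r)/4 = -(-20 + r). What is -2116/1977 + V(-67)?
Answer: 685880/1977 ≈ 346.93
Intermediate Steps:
V(r) = 80 - 4*r (V(r) = 4*(-(-20 + r)) = 4*(20 - r) = 80 - 4*r)
-2116/1977 + V(-67) = -2116/1977 + (80 - 4*(-67)) = -2116*1/1977 + (80 + 268) = -2116/1977 + 348 = 685880/1977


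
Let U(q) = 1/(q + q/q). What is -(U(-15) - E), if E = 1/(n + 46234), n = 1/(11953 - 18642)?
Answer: 309352871/4329629150 ≈ 0.071450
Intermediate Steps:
n = -1/6689 (n = 1/(-6689) = -1/6689 ≈ -0.00014950)
U(q) = 1/(1 + q) (U(q) = 1/(q + 1) = 1/(1 + q))
E = 6689/309259225 (E = 1/(-1/6689 + 46234) = 1/(309259225/6689) = 6689/309259225 ≈ 2.1629e-5)
-(U(-15) - E) = -(1/(1 - 15) - 1*6689/309259225) = -(1/(-14) - 6689/309259225) = -(-1/14 - 6689/309259225) = -1*(-309352871/4329629150) = 309352871/4329629150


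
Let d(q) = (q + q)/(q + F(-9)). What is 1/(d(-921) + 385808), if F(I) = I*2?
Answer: 313/120758518 ≈ 2.5920e-6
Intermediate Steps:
F(I) = 2*I
d(q) = 2*q/(-18 + q) (d(q) = (q + q)/(q + 2*(-9)) = (2*q)/(q - 18) = (2*q)/(-18 + q) = 2*q/(-18 + q))
1/(d(-921) + 385808) = 1/(2*(-921)/(-18 - 921) + 385808) = 1/(2*(-921)/(-939) + 385808) = 1/(2*(-921)*(-1/939) + 385808) = 1/(614/313 + 385808) = 1/(120758518/313) = 313/120758518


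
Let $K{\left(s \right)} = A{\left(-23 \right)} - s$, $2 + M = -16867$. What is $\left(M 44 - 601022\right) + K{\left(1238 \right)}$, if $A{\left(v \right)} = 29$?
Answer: $-1344467$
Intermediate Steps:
$M = -16869$ ($M = -2 - 16867 = -16869$)
$K{\left(s \right)} = 29 - s$
$\left(M 44 - 601022\right) + K{\left(1238 \right)} = \left(\left(-16869\right) 44 - 601022\right) + \left(29 - 1238\right) = \left(-742236 - 601022\right) + \left(29 - 1238\right) = -1343258 - 1209 = -1344467$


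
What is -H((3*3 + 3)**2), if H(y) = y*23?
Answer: -3312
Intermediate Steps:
H(y) = 23*y
-H((3*3 + 3)**2) = -23*(3*3 + 3)**2 = -23*(9 + 3)**2 = -23*12**2 = -23*144 = -1*3312 = -3312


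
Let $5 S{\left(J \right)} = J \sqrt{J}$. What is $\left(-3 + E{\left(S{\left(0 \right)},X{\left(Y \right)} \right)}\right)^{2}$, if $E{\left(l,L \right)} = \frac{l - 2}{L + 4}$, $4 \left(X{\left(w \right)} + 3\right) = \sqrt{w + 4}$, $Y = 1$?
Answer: $\frac{4545}{121} - \frac{1040 \sqrt{5}}{121} \approx 18.343$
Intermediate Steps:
$X{\left(w \right)} = -3 + \frac{\sqrt{4 + w}}{4}$ ($X{\left(w \right)} = -3 + \frac{\sqrt{w + 4}}{4} = -3 + \frac{\sqrt{4 + w}}{4}$)
$S{\left(J \right)} = \frac{J^{\frac{3}{2}}}{5}$ ($S{\left(J \right)} = \frac{J \sqrt{J}}{5} = \frac{J^{\frac{3}{2}}}{5}$)
$E{\left(l,L \right)} = \frac{-2 + l}{4 + L}$
$\left(-3 + E{\left(S{\left(0 \right)},X{\left(Y \right)} \right)}\right)^{2} = \left(-3 + \frac{-2 + \frac{0^{\frac{3}{2}}}{5}}{4 - \left(3 - \frac{\sqrt{4 + 1}}{4}\right)}\right)^{2} = \left(-3 + \frac{-2 + \frac{1}{5} \cdot 0}{4 - \left(3 - \frac{\sqrt{5}}{4}\right)}\right)^{2} = \left(-3 + \frac{-2 + 0}{1 + \frac{\sqrt{5}}{4}}\right)^{2} = \left(-3 + \frac{1}{1 + \frac{\sqrt{5}}{4}} \left(-2\right)\right)^{2} = \left(-3 - \frac{2}{1 + \frac{\sqrt{5}}{4}}\right)^{2}$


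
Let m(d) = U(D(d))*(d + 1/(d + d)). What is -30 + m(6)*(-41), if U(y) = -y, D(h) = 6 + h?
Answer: 2963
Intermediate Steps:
m(d) = (-6 - d)*(d + 1/(2*d)) (m(d) = (-(6 + d))*(d + 1/(d + d)) = (-6 - d)*(d + 1/(2*d)))
-30 + m(6)*(-41) = -30 - ½*(1 + 2*6²)*(6 + 6)/6*(-41) = -30 - ½*⅙*(1 + 2*36)*12*(-41) = -30 - ½*⅙*(1 + 72)*12*(-41) = -30 - ½*⅙*73*12*(-41) = -30 - 73*(-41) = -30 + 2993 = 2963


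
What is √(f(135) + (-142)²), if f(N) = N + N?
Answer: √20434 ≈ 142.95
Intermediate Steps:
f(N) = 2*N
√(f(135) + (-142)²) = √(2*135 + (-142)²) = √(270 + 20164) = √20434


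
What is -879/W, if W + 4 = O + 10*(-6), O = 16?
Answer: 293/16 ≈ 18.313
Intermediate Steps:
W = -48 (W = -4 + (16 + 10*(-6)) = -4 + (16 - 60) = -4 - 44 = -48)
-879/W = -879/(-48) = -879*(-1/48) = 293/16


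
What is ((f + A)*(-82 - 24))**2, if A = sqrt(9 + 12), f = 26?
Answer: 7831492 + 584272*sqrt(21) ≈ 1.0509e+7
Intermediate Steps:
A = sqrt(21) ≈ 4.5826
((f + A)*(-82 - 24))**2 = ((26 + sqrt(21))*(-82 - 24))**2 = ((26 + sqrt(21))*(-106))**2 = (-2756 - 106*sqrt(21))**2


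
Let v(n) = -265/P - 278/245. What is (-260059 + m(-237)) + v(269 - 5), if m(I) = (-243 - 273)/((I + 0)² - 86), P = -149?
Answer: -532420069902816/2047309915 ≈ -2.6006e+5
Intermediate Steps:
m(I) = -516/(-86 + I²) (m(I) = -516/(I² - 86) = -516/(-86 + I²))
v(n) = 23503/36505 (v(n) = -265/(-149) - 278/245 = -265*(-1/149) - 278*1/245 = 265/149 - 278/245 = 23503/36505)
(-260059 + m(-237)) + v(269 - 5) = (-260059 - 516/(-86 + (-237)²)) + 23503/36505 = (-260059 - 516/(-86 + 56169)) + 23503/36505 = (-260059 - 516/56083) + 23503/36505 = -14584889413/56083 + 23503/36505 = -532420069902816/2047309915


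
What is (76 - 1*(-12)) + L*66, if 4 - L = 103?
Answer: -6446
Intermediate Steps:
L = -99 (L = 4 - 1*103 = 4 - 103 = -99)
(76 - 1*(-12)) + L*66 = (76 - 1*(-12)) - 99*66 = (76 + 12) - 6534 = 88 - 6534 = -6446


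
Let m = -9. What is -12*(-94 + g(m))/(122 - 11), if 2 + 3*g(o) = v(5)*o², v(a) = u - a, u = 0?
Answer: 2756/111 ≈ 24.829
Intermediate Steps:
v(a) = -a (v(a) = 0 - a = -a)
g(o) = -⅔ - 5*o²/3 (g(o) = -⅔ + ((-1*5)*o²)/3 = -⅔ + (-5*o²)/3 = -⅔ - 5*o²/3)
-12*(-94 + g(m))/(122 - 11) = -12*(-94 + (-⅔ - 5/3*(-9)²))/(122 - 11) = -12*(-94 + (-⅔ - 5/3*81))/111 = -12*(-94 + (-⅔ - 135))/111 = -12*(-94 - 407/3)/111 = -(-2756)/111 = -12*(-689/333) = 2756/111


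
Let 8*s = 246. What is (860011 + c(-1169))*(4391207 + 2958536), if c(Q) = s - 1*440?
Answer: 25271407779401/4 ≈ 6.3179e+12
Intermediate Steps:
s = 123/4 (s = (⅛)*246 = 123/4 ≈ 30.750)
c(Q) = -1637/4 (c(Q) = 123/4 - 1*440 = 123/4 - 440 = -1637/4)
(860011 + c(-1169))*(4391207 + 2958536) = (860011 - 1637/4)*(4391207 + 2958536) = (3438407/4)*7349743 = 25271407779401/4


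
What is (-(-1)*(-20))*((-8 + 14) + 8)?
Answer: -280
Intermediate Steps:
(-(-1)*(-20))*((-8 + 14) + 8) = (-1*20)*(6 + 8) = -20*14 = -280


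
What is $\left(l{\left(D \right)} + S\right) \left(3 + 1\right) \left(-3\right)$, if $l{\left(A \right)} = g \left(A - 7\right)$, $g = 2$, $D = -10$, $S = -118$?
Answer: $1824$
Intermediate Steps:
$l{\left(A \right)} = -14 + 2 A$ ($l{\left(A \right)} = 2 \left(A - 7\right) = 2 \left(-7 + A\right) = -14 + 2 A$)
$\left(l{\left(D \right)} + S\right) \left(3 + 1\right) \left(-3\right) = \left(\left(-14 + 2 \left(-10\right)\right) - 118\right) \left(3 + 1\right) \left(-3\right) = \left(\left(-14 - 20\right) - 118\right) 4 \left(-3\right) = \left(-34 - 118\right) \left(-12\right) = \left(-152\right) \left(-12\right) = 1824$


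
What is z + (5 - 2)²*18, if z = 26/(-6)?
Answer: 473/3 ≈ 157.67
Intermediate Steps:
z = -13/3 (z = 26*(-⅙) = -13/3 ≈ -4.3333)
z + (5 - 2)²*18 = -13/3 + (5 - 2)²*18 = -13/3 + 3²*18 = -13/3 + 9*18 = -13/3 + 162 = 473/3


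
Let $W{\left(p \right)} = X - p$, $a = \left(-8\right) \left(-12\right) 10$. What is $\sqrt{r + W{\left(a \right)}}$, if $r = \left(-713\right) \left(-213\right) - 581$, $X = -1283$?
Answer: $\sqrt{149045} \approx 386.06$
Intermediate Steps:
$a = 960$ ($a = 96 \cdot 10 = 960$)
$W{\left(p \right)} = -1283 - p$
$r = 151288$ ($r = 151869 - 581 = 151288$)
$\sqrt{r + W{\left(a \right)}} = \sqrt{151288 - 2243} = \sqrt{149045}$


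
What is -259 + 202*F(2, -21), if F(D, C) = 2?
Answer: 145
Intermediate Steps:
-259 + 202*F(2, -21) = -259 + 202*2 = -259 + 404 = 145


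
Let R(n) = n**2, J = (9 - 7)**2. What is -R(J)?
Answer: -16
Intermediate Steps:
J = 4 (J = 2**2 = 4)
-R(J) = -1*4**2 = -1*16 = -16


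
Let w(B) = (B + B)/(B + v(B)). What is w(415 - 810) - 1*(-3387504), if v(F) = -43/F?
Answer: 264194980489/77991 ≈ 3.3875e+6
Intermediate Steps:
w(B) = 2*B/(B - 43/B) (w(B) = (B + B)/(B - 43/B) = (2*B)/(B - 43/B) = 2*B/(B - 43/B))
w(415 - 810) - 1*(-3387504) = 2*(415 - 810)²/(-43 + (415 - 810)²) - 1*(-3387504) = 2*(-395)²/(-43 + (-395)²) + 3387504 = 2*156025/(-43 + 156025) + 3387504 = 2*156025/155982 + 3387504 = 2*156025*(1/155982) + 3387504 = 156025/77991 + 3387504 = 264194980489/77991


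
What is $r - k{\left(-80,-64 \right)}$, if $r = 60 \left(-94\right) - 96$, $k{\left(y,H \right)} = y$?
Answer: $-5656$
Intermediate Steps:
$r = -5736$ ($r = -5640 - 96 = -5736$)
$r - k{\left(-80,-64 \right)} = -5736 - -80 = -5736 + 80 = -5656$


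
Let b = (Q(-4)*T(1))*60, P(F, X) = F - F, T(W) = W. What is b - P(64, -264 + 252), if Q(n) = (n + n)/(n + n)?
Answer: 60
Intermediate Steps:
Q(n) = 1 (Q(n) = (2*n)/((2*n)) = (2*n)*(1/(2*n)) = 1)
P(F, X) = 0
b = 60 (b = (1*1)*60 = 1*60 = 60)
b - P(64, -264 + 252) = 60 - 1*0 = 60 + 0 = 60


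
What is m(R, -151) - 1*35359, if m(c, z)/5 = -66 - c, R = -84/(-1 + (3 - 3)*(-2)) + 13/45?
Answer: -324994/9 ≈ -36110.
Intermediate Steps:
R = 3793/45 (R = -84/(-1 + 0*(-2)) + 13*(1/45) = -84/(-1 + 0) + 13/45 = -84/(-1) + 13/45 = -84*(-1) + 13/45 = 84 + 13/45 = 3793/45 ≈ 84.289)
m(c, z) = -330 - 5*c (m(c, z) = 5*(-66 - c) = -330 - 5*c)
m(R, -151) - 1*35359 = (-330 - 5*3793/45) - 1*35359 = (-330 - 3793/9) - 35359 = -6763/9 - 35359 = -324994/9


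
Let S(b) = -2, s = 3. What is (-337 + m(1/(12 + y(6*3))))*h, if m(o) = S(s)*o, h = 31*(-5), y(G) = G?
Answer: 156736/3 ≈ 52245.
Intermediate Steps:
h = -155
m(o) = -2*o
(-337 + m(1/(12 + y(6*3))))*h = (-337 - 2/(12 + 6*3))*(-155) = (-337 - 2/(12 + 18))*(-155) = (-337 - 2/30)*(-155) = (-337 - 2*1/30)*(-155) = (-337 - 1/15)*(-155) = -5056/15*(-155) = 156736/3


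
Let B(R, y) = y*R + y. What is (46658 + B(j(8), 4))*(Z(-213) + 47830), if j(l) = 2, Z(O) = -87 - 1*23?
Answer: 2227092400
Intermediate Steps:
Z(O) = -110 (Z(O) = -87 - 23 = -110)
B(R, y) = y + R*y (B(R, y) = R*y + y = y + R*y)
(46658 + B(j(8), 4))*(Z(-213) + 47830) = (46658 + 4*(1 + 2))*(-110 + 47830) = (46658 + 4*3)*47720 = (46658 + 12)*47720 = 46670*47720 = 2227092400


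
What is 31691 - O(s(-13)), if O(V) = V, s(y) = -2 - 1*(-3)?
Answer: 31690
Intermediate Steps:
s(y) = 1 (s(y) = -2 + 3 = 1)
31691 - O(s(-13)) = 31691 - 1*1 = 31691 - 1 = 31690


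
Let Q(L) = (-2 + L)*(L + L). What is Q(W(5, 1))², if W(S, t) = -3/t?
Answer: 900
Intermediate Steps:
Q(L) = 2*L*(-2 + L) (Q(L) = (-2 + L)*(2*L) = 2*L*(-2 + L))
Q(W(5, 1))² = (2*(-3/1)*(-2 - 3/1))² = (2*(-3*1)*(-2 - 3*1))² = (2*(-3)*(-2 - 3))² = (2*(-3)*(-5))² = 30² = 900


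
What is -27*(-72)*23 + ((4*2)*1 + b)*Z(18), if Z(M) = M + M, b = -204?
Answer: 37656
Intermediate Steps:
Z(M) = 2*M
-27*(-72)*23 + ((4*2)*1 + b)*Z(18) = -27*(-72)*23 + ((4*2)*1 - 204)*(2*18) = 1944*23 + (8*1 - 204)*36 = 44712 + (8 - 204)*36 = 44712 - 196*36 = 44712 - 7056 = 37656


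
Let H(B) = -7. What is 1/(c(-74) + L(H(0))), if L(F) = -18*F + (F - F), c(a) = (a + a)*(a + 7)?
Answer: 1/10042 ≈ 9.9582e-5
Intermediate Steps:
c(a) = 2*a*(7 + a) (c(a) = (2*a)*(7 + a) = 2*a*(7 + a))
L(F) = -18*F (L(F) = -18*F + 0 = -18*F)
1/(c(-74) + L(H(0))) = 1/(2*(-74)*(7 - 74) - 18*(-7)) = 1/(2*(-74)*(-67) + 126) = 1/(9916 + 126) = 1/10042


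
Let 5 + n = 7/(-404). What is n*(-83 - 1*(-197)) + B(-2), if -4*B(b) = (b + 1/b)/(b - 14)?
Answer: -7395001/12928 ≈ -572.01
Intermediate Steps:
B(b) = -(b + 1/b)/(4*(-14 + b)) (B(b) = -(b + 1/b)/(4*(b - 14)) = -(b + 1/b)/(4*(-14 + b)))
n = -2027/404 (n = -5 + 7/(-404) = -5 + 7*(-1/404) = -5 - 7/404 = -2027/404 ≈ -5.0173)
n*(-83 - 1*(-197)) + B(-2) = -2027*(-83 - 1*(-197))/404 + (¼)*(-1 - 1*(-2)²)/(-2*(-14 - 2)) = -2027*(-83 + 197)/404 + (¼)*(-½)*(-1 - 1*4)/(-16) = -2027/404*114 + (¼)*(-½)*(-1/16)*(-1 - 4) = -115539/202 + (¼)*(-½)*(-1/16)*(-5) = -115539/202 - 5/128 = -7395001/12928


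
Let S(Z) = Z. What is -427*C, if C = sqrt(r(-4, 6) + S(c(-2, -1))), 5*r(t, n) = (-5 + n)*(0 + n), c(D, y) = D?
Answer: -854*I*sqrt(5)/5 ≈ -381.92*I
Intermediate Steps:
r(t, n) = n*(-5 + n)/5 (r(t, n) = ((-5 + n)*(0 + n))/5 = ((-5 + n)*n)/5 = (n*(-5 + n))/5 = n*(-5 + n)/5)
C = 2*I*sqrt(5)/5 (C = sqrt((1/5)*6*(-5 + 6) - 2) = sqrt((1/5)*6*1 - 2) = sqrt(6/5 - 2) = sqrt(-4/5) = 2*I*sqrt(5)/5 ≈ 0.89443*I)
-427*C = -854*I*sqrt(5)/5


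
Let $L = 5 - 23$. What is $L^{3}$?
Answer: $-5832$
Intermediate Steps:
$L = -18$
$L^{3} = \left(-18\right)^{3} = -5832$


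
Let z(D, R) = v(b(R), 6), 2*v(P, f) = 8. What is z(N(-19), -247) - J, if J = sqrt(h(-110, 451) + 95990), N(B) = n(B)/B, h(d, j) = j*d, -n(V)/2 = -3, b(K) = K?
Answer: 4 - 2*sqrt(11595) ≈ -211.36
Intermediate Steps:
n(V) = 6 (n(V) = -2*(-3) = 6)
h(d, j) = d*j
v(P, f) = 4 (v(P, f) = (1/2)*8 = 4)
N(B) = 6/B
z(D, R) = 4
J = 2*sqrt(11595) (J = sqrt(-110*451 + 95990) = sqrt(-49610 + 95990) = sqrt(46380) = 2*sqrt(11595) ≈ 215.36)
z(N(-19), -247) - J = 4 - 2*sqrt(11595)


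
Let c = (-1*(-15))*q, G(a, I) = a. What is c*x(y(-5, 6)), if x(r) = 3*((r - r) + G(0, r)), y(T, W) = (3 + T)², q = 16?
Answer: 0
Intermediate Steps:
c = 240 (c = -1*(-15)*16 = 15*16 = 240)
x(r) = 0 (x(r) = 3*((r - r) + 0) = 3*(0 + 0) = 3*0 = 0)
c*x(y(-5, 6)) = 240*0 = 0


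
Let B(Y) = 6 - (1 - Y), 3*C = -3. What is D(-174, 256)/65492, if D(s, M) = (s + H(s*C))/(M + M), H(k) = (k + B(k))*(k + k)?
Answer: 61335/16765952 ≈ 0.0036583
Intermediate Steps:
C = -1 (C = (⅓)*(-3) = -1)
B(Y) = 5 + Y (B(Y) = 6 + (-1 + Y) = 5 + Y)
H(k) = 2*k*(5 + 2*k) (H(k) = (k + (5 + k))*(k + k) = (5 + 2*k)*(2*k) = 2*k*(5 + 2*k))
D(s, M) = (s - 2*s*(5 - 2*s))/(2*M) (D(s, M) = (s + 2*(s*(-1))*(5 + 2*(s*(-1))))/(M + M) = (s + 2*(-s)*(5 + 2*(-s)))/((2*M)) = (s + 2*(-s)*(5 - 2*s))*(1/(2*M)) = (s - 2*s*(5 - 2*s))*(1/(2*M)) = (s - 2*s*(5 - 2*s))/(2*M))
D(-174, 256)/65492 = ((½)*(-174)*(-9 + 4*(-174))/256)/65492 = ((½)*(-174)*(1/256)*(-9 - 696))*(1/65492) = ((½)*(-174)*(1/256)*(-705))*(1/65492) = (61335/256)*(1/65492) = 61335/16765952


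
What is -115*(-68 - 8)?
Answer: 8740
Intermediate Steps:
-115*(-68 - 8) = -115*(-76) = 8740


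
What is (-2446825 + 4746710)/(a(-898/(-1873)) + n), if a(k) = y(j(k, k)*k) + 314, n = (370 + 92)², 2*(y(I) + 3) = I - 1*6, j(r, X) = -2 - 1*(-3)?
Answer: 861536921/80071589 ≈ 10.760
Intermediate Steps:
j(r, X) = 1 (j(r, X) = -2 + 3 = 1)
y(I) = -6 + I/2 (y(I) = -3 + (I - 1*6)/2 = -3 + (I - 6)/2 = -3 + (-6 + I)/2 = -3 + (-3 + I/2) = -6 + I/2)
n = 213444 (n = 462² = 213444)
a(k) = 308 + k/2 (a(k) = (-6 + (1*k)/2) + 314 = (-6 + k/2) + 314 = 308 + k/2)
(-2446825 + 4746710)/(a(-898/(-1873)) + n) = (-2446825 + 4746710)/((308 + (-898/(-1873))/2) + 213444) = 2299885/((308 + (-898*(-1/1873))/2) + 213444) = 2299885/((308 + (½)*(898/1873)) + 213444) = 2299885/((308 + 449/1873) + 213444) = 2299885/(577333/1873 + 213444) = 2299885/(400357945/1873) = 2299885*(1873/400357945) = 861536921/80071589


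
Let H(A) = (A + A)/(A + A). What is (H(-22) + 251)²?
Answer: 63504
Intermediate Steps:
H(A) = 1 (H(A) = (2*A)/((2*A)) = (2*A)*(1/(2*A)) = 1)
(H(-22) + 251)² = (1 + 251)² = 252² = 63504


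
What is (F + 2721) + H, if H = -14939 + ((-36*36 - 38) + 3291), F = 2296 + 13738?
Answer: 5773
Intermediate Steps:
F = 16034
H = -12982 (H = -14939 + ((-1296 - 38) + 3291) = -14939 + (-1334 + 3291) = -14939 + 1957 = -12982)
(F + 2721) + H = (16034 + 2721) - 12982 = 18755 - 12982 = 5773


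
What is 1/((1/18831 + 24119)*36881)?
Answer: 18831/16750792928090 ≈ 1.1242e-9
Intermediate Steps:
1/((1/18831 + 24119)*36881) = (1/36881)/(1/18831 + 24119) = (1/36881)/(454184890/18831) = (18831/454184890)*(1/36881) = 18831/16750792928090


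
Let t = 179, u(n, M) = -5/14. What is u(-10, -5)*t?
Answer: -895/14 ≈ -63.929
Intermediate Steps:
u(n, M) = -5/14 (u(n, M) = -5*1/14 = -5/14)
u(-10, -5)*t = -5/14*179 = -895/14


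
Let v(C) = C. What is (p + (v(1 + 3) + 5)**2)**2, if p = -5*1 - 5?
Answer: 5041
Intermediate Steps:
p = -10 (p = -5 - 5 = -10)
(p + (v(1 + 3) + 5)**2)**2 = (-10 + ((1 + 3) + 5)**2)**2 = (-10 + (4 + 5)**2)**2 = (-10 + 9**2)**2 = (-10 + 81)**2 = 71**2 = 5041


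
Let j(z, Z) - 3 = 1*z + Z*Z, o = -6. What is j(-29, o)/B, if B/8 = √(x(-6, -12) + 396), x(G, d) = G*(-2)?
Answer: 5*√102/816 ≈ 0.061884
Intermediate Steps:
j(z, Z) = 3 + z + Z² (j(z, Z) = 3 + (1*z + Z*Z) = 3 + (z + Z²) = 3 + z + Z²)
x(G, d) = -2*G
B = 16*√102 (B = 8*√(-2*(-6) + 396) = 8*√(12 + 396) = 8*√408 = 8*(2*√102) = 16*√102 ≈ 161.59)
j(-29, o)/B = (3 - 29 + (-6)²)/((16*√102)) = (3 - 29 + 36)*(√102/1632) = 10*(√102/1632) = 5*√102/816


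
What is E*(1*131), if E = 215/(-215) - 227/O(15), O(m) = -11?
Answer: 28296/11 ≈ 2572.4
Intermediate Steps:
E = 216/11 (E = 215/(-215) - 227/(-11) = 215*(-1/215) - 227*(-1/11) = -1 + 227/11 = 216/11 ≈ 19.636)
E*(1*131) = 216*(1*131)/11 = (216/11)*131 = 28296/11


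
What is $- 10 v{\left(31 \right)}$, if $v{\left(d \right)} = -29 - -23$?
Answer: $60$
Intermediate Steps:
$v{\left(d \right)} = -6$ ($v{\left(d \right)} = -29 + 23 = -6$)
$- 10 v{\left(31 \right)} = \left(-10\right) \left(-6\right) = 60$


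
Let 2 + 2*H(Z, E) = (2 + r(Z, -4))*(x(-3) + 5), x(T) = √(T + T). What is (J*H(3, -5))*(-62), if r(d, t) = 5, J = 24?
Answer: -24552 - 5208*I*√6 ≈ -24552.0 - 12757.0*I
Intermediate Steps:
x(T) = √2*√T (x(T) = √(2*T) = √2*√T)
H(Z, E) = 33/2 + 7*I*√6/2 (H(Z, E) = -1 + ((2 + 5)*(√2*√(-3) + 5))/2 = -1 + (7*(√2*(I*√3) + 5))/2 = -1 + (7*(I*√6 + 5))/2 = -1 + (7*(5 + I*√6))/2 = -1 + (35 + 7*I*√6)/2 = -1 + (35/2 + 7*I*√6/2) = 33/2 + 7*I*√6/2)
(J*H(3, -5))*(-62) = (24*(33/2 + 7*I*√6/2))*(-62) = (396 + 84*I*√6)*(-62) = -24552 - 5208*I*√6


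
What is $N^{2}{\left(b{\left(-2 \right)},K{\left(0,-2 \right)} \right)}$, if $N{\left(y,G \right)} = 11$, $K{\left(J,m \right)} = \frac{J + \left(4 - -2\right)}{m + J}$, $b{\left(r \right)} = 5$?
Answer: $121$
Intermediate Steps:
$K{\left(J,m \right)} = \frac{6 + J}{J + m}$ ($K{\left(J,m \right)} = \frac{J + \left(4 + 2\right)}{J + m} = \frac{J + 6}{J + m} = \frac{6 + J}{J + m}$)
$N^{2}{\left(b{\left(-2 \right)},K{\left(0,-2 \right)} \right)} = 11^{2} = 121$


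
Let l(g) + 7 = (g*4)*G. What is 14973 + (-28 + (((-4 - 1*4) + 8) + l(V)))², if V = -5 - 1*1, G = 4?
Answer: 32134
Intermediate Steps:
V = -6 (V = -5 - 1 = -6)
l(g) = -7 + 16*g (l(g) = -7 + (g*4)*4 = -7 + (4*g)*4 = -7 + 16*g)
14973 + (-28 + (((-4 - 1*4) + 8) + l(V)))² = 14973 + (-28 + (((-4 - 1*4) + 8) + (-7 + 16*(-6))))² = 14973 + (-28 + (((-4 - 4) + 8) + (-7 - 96)))² = 14973 + (-28 + ((-8 + 8) - 103))² = 14973 + (-28 + (0 - 103))² = 14973 + (-28 - 103)² = 14973 + (-131)² = 14973 + 17161 = 32134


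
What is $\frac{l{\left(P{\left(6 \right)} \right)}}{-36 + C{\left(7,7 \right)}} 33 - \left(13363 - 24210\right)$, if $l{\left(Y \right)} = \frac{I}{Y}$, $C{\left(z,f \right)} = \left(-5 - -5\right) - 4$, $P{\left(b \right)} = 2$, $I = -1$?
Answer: $\frac{867793}{80} \approx 10847.0$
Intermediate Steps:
$C{\left(z,f \right)} = -4$ ($C{\left(z,f \right)} = \left(-5 + 5\right) - 4 = 0 - 4 = -4$)
$l{\left(Y \right)} = - \frac{1}{Y}$
$\frac{l{\left(P{\left(6 \right)} \right)}}{-36 + C{\left(7,7 \right)}} 33 - \left(13363 - 24210\right) = \frac{\left(-1\right) \frac{1}{2}}{-36 - 4} \cdot 33 - \left(13363 - 24210\right) = \frac{\left(-1\right) \frac{1}{2}}{-40} \cdot 33 - -10847 = \left(- \frac{1}{40}\right) \left(- \frac{1}{2}\right) 33 + 10847 = \frac{1}{80} \cdot 33 + 10847 = \frac{33}{80} + 10847 = \frac{867793}{80}$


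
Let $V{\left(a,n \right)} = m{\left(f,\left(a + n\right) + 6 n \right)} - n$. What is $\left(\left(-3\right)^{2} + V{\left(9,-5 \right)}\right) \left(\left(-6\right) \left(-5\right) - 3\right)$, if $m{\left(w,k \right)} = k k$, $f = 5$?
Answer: $18630$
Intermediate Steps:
$m{\left(w,k \right)} = k^{2}$
$V{\left(a,n \right)} = \left(a + 7 n\right)^{2} - n$ ($V{\left(a,n \right)} = \left(\left(a + n\right) + 6 n\right)^{2} - n = \left(a + 7 n\right)^{2} - n$)
$\left(\left(-3\right)^{2} + V{\left(9,-5 \right)}\right) \left(\left(-6\right) \left(-5\right) - 3\right) = \left(\left(-3\right)^{2} - \left(-5 - \left(9 + 7 \left(-5\right)\right)^{2}\right)\right) \left(\left(-6\right) \left(-5\right) - 3\right) = \left(9 + \left(\left(9 - 35\right)^{2} + 5\right)\right) \left(30 - 3\right) = \left(9 + \left(\left(-26\right)^{2} + 5\right)\right) 27 = \left(9 + \left(676 + 5\right)\right) 27 = \left(9 + 681\right) 27 = 690 \cdot 27 = 18630$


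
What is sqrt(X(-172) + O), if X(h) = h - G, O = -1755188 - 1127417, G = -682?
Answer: I*sqrt(2882095) ≈ 1697.7*I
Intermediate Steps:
O = -2882605
X(h) = 682 + h (X(h) = h - 1*(-682) = h + 682 = 682 + h)
sqrt(X(-172) + O) = sqrt((682 - 172) - 2882605) = sqrt(510 - 2882605) = sqrt(-2882095) = I*sqrt(2882095)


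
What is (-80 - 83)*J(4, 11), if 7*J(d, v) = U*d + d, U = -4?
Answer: 1956/7 ≈ 279.43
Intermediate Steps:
J(d, v) = -3*d/7 (J(d, v) = (-4*d + d)/7 = (-3*d)/7 = -3*d/7)
(-80 - 83)*J(4, 11) = (-80 - 83)*(-3/7*4) = -163*(-12/7) = 1956/7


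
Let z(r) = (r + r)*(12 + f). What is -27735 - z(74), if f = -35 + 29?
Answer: -28623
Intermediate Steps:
f = -6
z(r) = 12*r (z(r) = (r + r)*(12 - 6) = (2*r)*6 = 12*r)
-27735 - z(74) = -27735 - 12*74 = -27735 - 1*888 = -27735 - 888 = -28623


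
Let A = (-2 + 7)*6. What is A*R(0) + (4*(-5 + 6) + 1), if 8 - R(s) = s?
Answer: 245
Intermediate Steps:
R(s) = 8 - s
A = 30 (A = 5*6 = 30)
A*R(0) + (4*(-5 + 6) + 1) = 30*(8 - 1*0) + (4*(-5 + 6) + 1) = 30*(8 + 0) + (4*1 + 1) = 30*8 + (4 + 1) = 240 + 5 = 245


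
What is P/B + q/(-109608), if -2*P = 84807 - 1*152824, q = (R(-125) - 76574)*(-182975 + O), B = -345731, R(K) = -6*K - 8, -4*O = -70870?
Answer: -541579725453826/4736860431 ≈ -1.1433e+5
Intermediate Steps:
O = 35435/2 (O = -1/4*(-70870) = 35435/2 ≈ 17718.)
R(K) = -8 - 6*K
q = 12531806740 (q = ((-8 - 6*(-125)) - 76574)*(-182975 + 35435/2) = ((-8 + 750) - 76574)*(-330515/2) = (742 - 76574)*(-330515/2) = -75832*(-330515/2) = 12531806740)
P = 68017/2 (P = -(84807 - 1*152824)/2 = -(84807 - 152824)/2 = -1/2*(-68017) = 68017/2 ≈ 34009.)
P/B + q/(-109608) = (68017/2)/(-345731) + 12531806740/(-109608) = (68017/2)*(-1/345731) + 12531806740*(-1/109608) = -68017/691462 - 3132951685/27402 = -541579725453826/4736860431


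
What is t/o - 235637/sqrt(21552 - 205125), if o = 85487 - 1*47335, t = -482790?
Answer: -12705/1004 + 235637*I*sqrt(20397)/61191 ≈ -12.654 + 549.97*I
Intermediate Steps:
o = 38152 (o = 85487 - 47335 = 38152)
t/o - 235637/sqrt(21552 - 205125) = -482790/38152 - 235637/sqrt(21552 - 205125) = -482790*1/38152 - 235637*(-I*sqrt(20397)/61191) = -12705/1004 - 235637*(-I*sqrt(20397)/61191) = -12705/1004 - (-235637)*I*sqrt(20397)/61191 = -12705/1004 + 235637*I*sqrt(20397)/61191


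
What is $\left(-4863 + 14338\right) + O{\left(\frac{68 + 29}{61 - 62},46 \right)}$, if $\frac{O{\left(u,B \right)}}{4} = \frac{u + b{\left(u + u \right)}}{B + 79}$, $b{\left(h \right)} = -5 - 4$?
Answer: $\frac{1183951}{125} \approx 9471.6$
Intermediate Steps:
$b{\left(h \right)} = -9$ ($b{\left(h \right)} = -5 - 4 = -9$)
$O{\left(u,B \right)} = \frac{4 \left(-9 + u\right)}{79 + B}$ ($O{\left(u,B \right)} = 4 \frac{u - 9}{B + 79} = 4 \frac{-9 + u}{79 + B} = \frac{4 \left(-9 + u\right)}{79 + B}$)
$\left(-4863 + 14338\right) + O{\left(\frac{68 + 29}{61 - 62},46 \right)} = \left(-4863 + 14338\right) + \frac{4 \left(-9 + \frac{68 + 29}{61 - 62}\right)}{79 + 46} = 9475 + \frac{4 \left(-9 + \frac{97}{-1}\right)}{125} = 9475 + 4 \cdot \frac{1}{125} \left(-9 + 97 \left(-1\right)\right) = 9475 + 4 \cdot \frac{1}{125} \left(-9 - 97\right) = 9475 + 4 \cdot \frac{1}{125} \left(-106\right) = 9475 - \frac{424}{125} = \frac{1183951}{125}$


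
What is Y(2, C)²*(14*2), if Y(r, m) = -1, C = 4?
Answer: 28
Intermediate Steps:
Y(2, C)²*(14*2) = (-1)²*(14*2) = 1*28 = 28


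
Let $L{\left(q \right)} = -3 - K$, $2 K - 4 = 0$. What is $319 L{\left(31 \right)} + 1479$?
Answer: $-116$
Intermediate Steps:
$K = 2$ ($K = 2 + \frac{1}{2} \cdot 0 = 2 + 0 = 2$)
$L{\left(q \right)} = -5$ ($L{\left(q \right)} = -3 - 2 = -5$)
$319 L{\left(31 \right)} + 1479 = 319 \left(-5\right) + 1479 = -1595 + 1479 = -116$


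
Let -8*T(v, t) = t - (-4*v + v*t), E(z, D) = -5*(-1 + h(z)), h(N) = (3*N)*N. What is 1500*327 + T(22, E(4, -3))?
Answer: 3918977/8 ≈ 4.8987e+5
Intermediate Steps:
h(N) = 3*N²
E(z, D) = 5 - 15*z² (E(z, D) = -5*(-1 + 3*z²) = 5 - 15*z²)
T(v, t) = -v/2 - t/8 + t*v/8 (T(v, t) = -(t - (-4*v + v*t))/8 = -(t - (-4*v + t*v))/8 = -(t + (4*v - t*v))/8 = -(t + 4*v - t*v)/8 = -v/2 - t/8 + t*v/8)
1500*327 + T(22, E(4, -3)) = 1500*327 + (-½*22 - (5 - 15*4²)/8 + (⅛)*(5 - 15*4²)*22) = 490500 + (-11 - (5 - 15*16)/8 + (⅛)*(5 - 15*16)*22) = 490500 + (-11 - (5 - 240)/8 + (⅛)*(5 - 240)*22) = 490500 + (-11 - ⅛*(-235) + (⅛)*(-235)*22) = 490500 + (-11 + 235/8 - 2585/4) = 490500 - 5023/8 = 3918977/8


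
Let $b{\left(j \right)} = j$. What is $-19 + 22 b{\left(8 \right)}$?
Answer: $157$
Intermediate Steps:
$-19 + 22 b{\left(8 \right)} = -19 + 22 \cdot 8 = -19 + 176 = 157$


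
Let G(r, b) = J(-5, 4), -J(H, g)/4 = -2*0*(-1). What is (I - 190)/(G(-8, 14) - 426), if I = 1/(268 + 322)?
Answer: 112099/251340 ≈ 0.44601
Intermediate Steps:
J(H, g) = 0 (J(H, g) = -4*(-2*0)*(-1) = -0*(-1) = -4*0 = 0)
G(r, b) = 0
I = 1/590 ≈ 0.0016949
(I - 190)/(G(-8, 14) - 426) = (1/590 - 190)/(0 - 426) = -112099/590/(-426) = -112099/590*(-1/426) = 112099/251340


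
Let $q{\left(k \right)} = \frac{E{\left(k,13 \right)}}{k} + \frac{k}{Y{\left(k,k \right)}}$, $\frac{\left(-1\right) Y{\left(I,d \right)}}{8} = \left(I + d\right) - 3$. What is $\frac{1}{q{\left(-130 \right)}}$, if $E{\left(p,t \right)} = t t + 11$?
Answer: $- \frac{13676}{19781} \approx -0.69137$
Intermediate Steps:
$Y{\left(I,d \right)} = 24 - 8 I - 8 d$ ($Y{\left(I,d \right)} = - 8 \left(\left(I + d\right) - 3\right) = - 8 \left(-3 + I + d\right) = 24 - 8 I - 8 d$)
$E{\left(p,t \right)} = 11 + t^{2}$ ($E{\left(p,t \right)} = t^{2} + 11 = 11 + t^{2}$)
$q{\left(k \right)} = \frac{180}{k} + \frac{k}{24 - 16 k}$ ($q{\left(k \right)} = \frac{11 + 13^{2}}{k} + \frac{k}{24 - 8 k - 8 k} = \frac{11 + 169}{k} + \frac{k}{24 - 16 k} = \frac{180}{k} + \frac{k}{24 - 16 k}$)
$\frac{1}{q{\left(-130 \right)}} = \frac{1}{\frac{1}{8} \frac{1}{-130} \frac{1}{-3 + 2 \left(-130\right)} \left(-4320 - \left(-130\right)^{2} + 2880 \left(-130\right)\right)} = \frac{1}{\frac{1}{8} \left(- \frac{1}{130}\right) \frac{1}{-3 - 260} \left(-4320 - 16900 - 374400\right)} = \frac{1}{\frac{1}{8} \left(- \frac{1}{130}\right) \frac{1}{-263} \left(-4320 - 16900 - 374400\right)} = \frac{1}{\frac{1}{8} \left(- \frac{1}{130}\right) \left(- \frac{1}{263}\right) \left(-395620\right)} = \frac{1}{- \frac{19781}{13676}} = - \frac{13676}{19781}$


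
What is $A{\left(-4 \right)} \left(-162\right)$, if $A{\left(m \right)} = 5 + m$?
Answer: $-162$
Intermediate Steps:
$A{\left(-4 \right)} \left(-162\right) = \left(5 - 4\right) \left(-162\right) = 1 \left(-162\right) = -162$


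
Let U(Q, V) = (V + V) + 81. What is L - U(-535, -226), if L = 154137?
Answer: 154508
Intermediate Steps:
U(Q, V) = 81 + 2*V (U(Q, V) = 2*V + 81 = 81 + 2*V)
L - U(-535, -226) = 154137 - (81 + 2*(-226)) = 154137 - (81 - 452) = 154137 - 1*(-371) = 154137 + 371 = 154508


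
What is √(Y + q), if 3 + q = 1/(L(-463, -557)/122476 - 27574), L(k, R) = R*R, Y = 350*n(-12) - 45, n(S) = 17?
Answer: √299115154410816943034/225122865 ≈ 76.824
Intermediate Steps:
Y = 5905 (Y = 350*17 - 45 = 5950 - 45 = 5905)
L(k, R) = R²
q = -10130651401/3376842975 (q = -3 + 1/((-557)²/122476 - 27574) = -3 + 1/(310249*(1/122476) - 27574) = -3 + 1/(310249/122476 - 27574) = -3 + 1/(-3376842975/122476) = -3 - 122476/3376842975 = -10130651401/3376842975 ≈ -3.0000)
√(Y + q) = √(5905 - 10130651401/3376842975) = √(19930127115974/3376842975) = √299115154410816943034/225122865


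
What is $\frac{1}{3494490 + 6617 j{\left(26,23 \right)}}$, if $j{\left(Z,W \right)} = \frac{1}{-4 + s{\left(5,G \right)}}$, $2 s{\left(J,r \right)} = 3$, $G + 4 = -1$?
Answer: $\frac{5}{17459216} \approx 2.8638 \cdot 10^{-7}$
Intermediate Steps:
$G = -5$ ($G = -4 - 1 = -5$)
$s{\left(J,r \right)} = \frac{3}{2}$ ($s{\left(J,r \right)} = \frac{1}{2} \cdot 3 = \frac{3}{2}$)
$j{\left(Z,W \right)} = - \frac{2}{5}$ ($j{\left(Z,W \right)} = \frac{1}{-4 + \frac{3}{2}} = \frac{1}{- \frac{5}{2}} = - \frac{2}{5}$)
$\frac{1}{3494490 + 6617 j{\left(26,23 \right)}} = \frac{1}{3494490 + 6617 \left(- \frac{2}{5}\right)} = \frac{1}{3494490 - \frac{13234}{5}} = \frac{1}{\frac{17459216}{5}} = \frac{5}{17459216}$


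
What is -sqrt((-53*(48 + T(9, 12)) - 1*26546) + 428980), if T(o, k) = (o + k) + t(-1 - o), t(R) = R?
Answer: -sqrt(399307) ≈ -631.91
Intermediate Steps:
T(o, k) = -1 + k (T(o, k) = (o + k) + (-1 - o) = (k + o) + (-1 - o) = -1 + k)
-sqrt((-53*(48 + T(9, 12)) - 1*26546) + 428980) = -sqrt((-53*(48 + (-1 + 12)) - 1*26546) + 428980) = -sqrt((-53*(48 + 11) - 26546) + 428980) = -sqrt((-53*59 - 26546) + 428980) = -sqrt((-3127 - 26546) + 428980) = -sqrt(-29673 + 428980) = -sqrt(399307)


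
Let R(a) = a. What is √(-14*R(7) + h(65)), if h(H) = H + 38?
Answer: √5 ≈ 2.2361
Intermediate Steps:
h(H) = 38 + H
√(-14*R(7) + h(65)) = √(-14*7 + (38 + 65)) = √(-98 + 103) = √5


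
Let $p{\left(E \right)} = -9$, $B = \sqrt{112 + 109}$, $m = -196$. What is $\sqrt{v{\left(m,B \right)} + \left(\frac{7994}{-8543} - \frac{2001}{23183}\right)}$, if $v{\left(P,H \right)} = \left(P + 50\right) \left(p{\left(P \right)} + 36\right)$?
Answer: $\frac{i \sqrt{154664018146404853867}}{198052369} \approx 62.793 i$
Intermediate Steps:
$B = \sqrt{221} \approx 14.866$
$v{\left(P,H \right)} = 1350 + 27 P$ ($v{\left(P,H \right)} = \left(P + 50\right) \left(-9 + 36\right) = \left(50 + P\right) 27 = 1350 + 27 P$)
$\sqrt{v{\left(m,B \right)} + \left(\frac{7994}{-8543} - \frac{2001}{23183}\right)} = \sqrt{\left(1350 + 27 \left(-196\right)\right) + \left(\frac{7994}{-8543} - \frac{2001}{23183}\right)} = \sqrt{\left(1350 - 5292\right) + \left(7994 \left(- \frac{1}{8543}\right) - \frac{2001}{23183}\right)} = \sqrt{-3942 - \frac{202419445}{198052369}} = \sqrt{- \frac{780924858043}{198052369}} = \frac{i \sqrt{154664018146404853867}}{198052369}$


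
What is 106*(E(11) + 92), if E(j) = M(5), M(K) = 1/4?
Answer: 19557/2 ≈ 9778.5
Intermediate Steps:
M(K) = 1/4
E(j) = 1/4
106*(E(11) + 92) = 106*(1/4 + 92) = 106*(369/4) = 19557/2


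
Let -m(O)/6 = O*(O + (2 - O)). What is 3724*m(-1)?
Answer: 44688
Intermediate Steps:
m(O) = -12*O (m(O) = -6*O*(O + (2 - O)) = -6*O*2 = -12*O)
3724*m(-1) = 3724*(-12*(-1)) = 3724*12 = 44688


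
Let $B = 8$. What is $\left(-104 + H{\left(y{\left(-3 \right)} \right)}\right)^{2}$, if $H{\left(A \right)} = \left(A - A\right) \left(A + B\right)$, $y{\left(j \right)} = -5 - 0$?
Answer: $10816$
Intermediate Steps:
$y{\left(j \right)} = -5$ ($y{\left(j \right)} = -5 + 0 = -5$)
$H{\left(A \right)} = 0$ ($H{\left(A \right)} = \left(A - A\right) \left(A + 8\right) = 0 \left(8 + A\right) = 0$)
$\left(-104 + H{\left(y{\left(-3 \right)} \right)}\right)^{2} = \left(-104 + 0\right)^{2} = \left(-104\right)^{2} = 10816$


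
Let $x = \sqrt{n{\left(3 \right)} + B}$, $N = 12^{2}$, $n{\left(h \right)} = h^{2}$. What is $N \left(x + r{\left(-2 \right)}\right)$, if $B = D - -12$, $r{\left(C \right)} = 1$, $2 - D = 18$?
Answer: $144 + 144 \sqrt{5} \approx 465.99$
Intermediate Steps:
$D = -16$ ($D = 2 - 18 = -16$)
$B = -4$ ($B = -16 - -12 = -16 + 12 = -4$)
$N = 144$
$x = \sqrt{5}$ ($x = \sqrt{3^{2} - 4} = \sqrt{9 - 4} = \sqrt{5} \approx 2.2361$)
$N \left(x + r{\left(-2 \right)}\right) = 144 \left(\sqrt{5} + 1\right) = 144 \left(1 + \sqrt{5}\right) = 144 + 144 \sqrt{5}$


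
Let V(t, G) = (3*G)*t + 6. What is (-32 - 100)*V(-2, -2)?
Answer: -2376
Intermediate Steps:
V(t, G) = 6 + 3*G*t (V(t, G) = 3*G*t + 6 = 6 + 3*G*t)
(-32 - 100)*V(-2, -2) = (-32 - 100)*(6 + 3*(-2)*(-2)) = -132*(6 + 12) = -132*18 = -2376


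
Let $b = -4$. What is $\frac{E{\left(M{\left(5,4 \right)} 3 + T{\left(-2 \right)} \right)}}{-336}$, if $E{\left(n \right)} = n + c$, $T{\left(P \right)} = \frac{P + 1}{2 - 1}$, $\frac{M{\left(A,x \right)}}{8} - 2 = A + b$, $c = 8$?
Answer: $- \frac{79}{336} \approx -0.23512$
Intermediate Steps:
$M{\left(A,x \right)} = -16 + 8 A$ ($M{\left(A,x \right)} = 16 + 8 \left(A - 4\right) = 16 + 8 \left(-4 + A\right) = 16 + \left(-32 + 8 A\right) = -16 + 8 A$)
$T{\left(P \right)} = 1 + P$ ($T{\left(P \right)} = \frac{1 + P}{1} = \left(1 + P\right) 1 = 1 + P$)
$E{\left(n \right)} = 8 + n$ ($E{\left(n \right)} = n + 8 = 8 + n$)
$\frac{E{\left(M{\left(5,4 \right)} 3 + T{\left(-2 \right)} \right)}}{-336} = \frac{8 + \left(\left(-16 + 8 \cdot 5\right) 3 + \left(1 - 2\right)\right)}{-336} = \left(8 - \left(1 - \left(-16 + 40\right) 3\right)\right) \left(- \frac{1}{336}\right) = \left(8 + \left(24 \cdot 3 - 1\right)\right) \left(- \frac{1}{336}\right) = \left(8 + \left(72 - 1\right)\right) \left(- \frac{1}{336}\right) = \left(8 + 71\right) \left(- \frac{1}{336}\right) = 79 \left(- \frac{1}{336}\right) = - \frac{79}{336}$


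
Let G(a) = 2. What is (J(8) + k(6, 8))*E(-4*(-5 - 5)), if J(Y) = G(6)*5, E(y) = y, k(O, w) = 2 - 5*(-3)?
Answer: 1080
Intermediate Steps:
k(O, w) = 17 (k(O, w) = 2 + 15 = 17)
J(Y) = 10 (J(Y) = 2*5 = 10)
(J(8) + k(6, 8))*E(-4*(-5 - 5)) = (10 + 17)*(-4*(-5 - 5)) = 27*(-4*(-10)) = 27*40 = 1080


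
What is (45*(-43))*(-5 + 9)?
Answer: -7740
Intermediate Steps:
(45*(-43))*(-5 + 9) = -1935*4 = -7740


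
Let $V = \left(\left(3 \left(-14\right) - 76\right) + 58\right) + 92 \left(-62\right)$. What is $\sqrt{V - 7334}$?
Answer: $i \sqrt{13098} \approx 114.45 i$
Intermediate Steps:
$V = -5764$ ($V = \left(\left(-42 - 76\right) + 58\right) - 5704 = \left(-118 + 58\right) - 5704 = -60 - 5704 = -5764$)
$\sqrt{V - 7334} = \sqrt{-5764 - 7334} = \sqrt{-13098} = i \sqrt{13098}$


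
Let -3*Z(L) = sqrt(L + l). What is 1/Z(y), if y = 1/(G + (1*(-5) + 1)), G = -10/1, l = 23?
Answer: -sqrt(4494)/107 ≈ -0.62652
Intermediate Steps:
G = -10 (G = -10*1 = -10)
y = -1/14 (y = 1/(-10 + (1*(-5) + 1)) = 1/(-10 + (-5 + 1)) = 1/(-10 - 4) = 1/(-14) = -1/14 ≈ -0.071429)
Z(L) = -sqrt(23 + L)/3 (Z(L) = -sqrt(L + 23)/3 = -sqrt(23 + L)/3)
1/Z(y) = 1/(-sqrt(23 - 1/14)/3) = 1/(-sqrt(4494)/42) = -sqrt(4494)/107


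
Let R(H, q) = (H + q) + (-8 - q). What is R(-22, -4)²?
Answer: 900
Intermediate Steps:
R(H, q) = -8 + H
R(-22, -4)² = (-8 - 22)² = (-30)² = 900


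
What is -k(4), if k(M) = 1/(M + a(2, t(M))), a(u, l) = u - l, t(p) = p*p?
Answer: ⅒ ≈ 0.10000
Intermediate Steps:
t(p) = p²
k(M) = 1/(2 + M - M²) (k(M) = 1/(M + (2 - M²)) = 1/(2 + M - M²))
-k(4) = -1/(2 + 4 - 1*4²) = -1/(2 + 4 - 1*16) = -1/(2 + 4 - 16) = -1/(-10) = -1*(-⅒) = ⅒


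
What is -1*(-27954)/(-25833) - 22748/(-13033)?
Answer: 74441534/112227163 ≈ 0.66331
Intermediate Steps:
-1*(-27954)/(-25833) - 22748/(-13033) = 27954*(-1/25833) - 22748*(-1/13033) = -9318/8611 + 22748/13033 = 74441534/112227163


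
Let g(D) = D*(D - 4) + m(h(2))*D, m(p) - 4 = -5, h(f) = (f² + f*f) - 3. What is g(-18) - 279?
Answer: 135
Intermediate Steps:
h(f) = -3 + 2*f² (h(f) = (f² + f²) - 3 = 2*f² - 3 = -3 + 2*f²)
m(p) = -1 (m(p) = 4 - 5 = -1)
g(D) = -D + D*(-4 + D) (g(D) = D*(D - 4) - D = D*(-4 + D) - D = -D + D*(-4 + D))
g(-18) - 279 = -18*(-5 - 18) - 279 = -18*(-23) - 279 = 414 - 279 = 135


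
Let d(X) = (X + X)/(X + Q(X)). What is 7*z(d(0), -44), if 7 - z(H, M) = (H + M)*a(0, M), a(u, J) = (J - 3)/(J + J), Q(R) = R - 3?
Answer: 427/2 ≈ 213.50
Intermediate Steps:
Q(R) = -3 + R
a(u, J) = (-3 + J)/(2*J) (a(u, J) = (-3 + J)/((2*J)) = (-3 + J)*(1/(2*J)) = (-3 + J)/(2*J))
d(X) = 2*X/(-3 + 2*X) (d(X) = (X + X)/(X + (-3 + X)) = (2*X)/(-3 + 2*X) = 2*X/(-3 + 2*X))
z(H, M) = 7 - (-3 + M)*(H + M)/(2*M) (z(H, M) = 7 - (H + M)*(-3 + M)/(2*M) = 7 - (-3 + M)*(H + M)/(2*M))
7*z(d(0), -44) = 7*((½)*(-44*(17 - 1*(-44)) - 2*0/(-3 + 2*0)*(-3 - 44))/(-44)) = 7*((½)*(-1/44)*(-44*(17 + 44) - 1*2*0/(-3 + 0)*(-47))) = 7*((½)*(-1/44)*(-44*61 - 1*2*0/(-3)*(-47))) = 7*((½)*(-1/44)*(-2684 - 1*2*0*(-⅓)*(-47))) = 7*((½)*(-1/44)*(-2684 - 1*0*(-47))) = 7*((½)*(-1/44)*(-2684 + 0)) = 7*((½)*(-1/44)*(-2684)) = 7*(61/2) = 427/2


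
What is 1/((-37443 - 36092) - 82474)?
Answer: -1/156009 ≈ -6.4099e-6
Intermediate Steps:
1/((-37443 - 36092) - 82474) = 1/(-73535 - 82474) = 1/(-156009) = -1/156009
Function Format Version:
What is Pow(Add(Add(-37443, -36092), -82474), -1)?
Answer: Rational(-1, 156009) ≈ -6.4099e-6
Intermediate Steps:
Pow(Add(Add(-37443, -36092), -82474), -1) = Pow(Add(-73535, -82474), -1) = Pow(-156009, -1) = Rational(-1, 156009)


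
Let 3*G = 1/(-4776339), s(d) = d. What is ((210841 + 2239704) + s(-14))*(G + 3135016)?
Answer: 110082012441617922901/14329017 ≈ 7.6825e+12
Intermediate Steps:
G = -1/14329017 (G = (⅓)/(-4776339) = (⅓)*(-1/4776339) = -1/14329017 ≈ -6.9788e-8)
((210841 + 2239704) + s(-14))*(G + 3135016) = ((210841 + 2239704) - 14)*(-1/14329017 + 3135016) = (2450545 - 14)*(44921697559271/14329017) = 2450531*(44921697559271/14329017) = 110082012441617922901/14329017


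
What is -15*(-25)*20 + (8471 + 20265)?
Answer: 36236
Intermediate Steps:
-15*(-25)*20 + (8471 + 20265) = 375*20 + 28736 = 7500 + 28736 = 36236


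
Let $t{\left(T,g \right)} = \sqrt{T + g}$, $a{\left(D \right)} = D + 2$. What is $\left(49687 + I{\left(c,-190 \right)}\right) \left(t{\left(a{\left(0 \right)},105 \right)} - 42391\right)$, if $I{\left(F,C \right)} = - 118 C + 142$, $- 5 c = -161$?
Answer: $-3062707359 + 72249 \sqrt{107} \approx -3.062 \cdot 10^{9}$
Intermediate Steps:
$c = \frac{161}{5}$ ($c = \left(- \frac{1}{5}\right) \left(-161\right) = \frac{161}{5} \approx 32.2$)
$a{\left(D \right)} = 2 + D$
$I{\left(F,C \right)} = 142 - 118 C$
$\left(49687 + I{\left(c,-190 \right)}\right) \left(t{\left(a{\left(0 \right)},105 \right)} - 42391\right) = \left(49687 + \left(142 - -22420\right)\right) \left(\sqrt{\left(2 + 0\right) + 105} - 42391\right) = \left(49687 + \left(142 + 22420\right)\right) \left(\sqrt{2 + 105} - 42391\right) = \left(49687 + 22562\right) \left(\sqrt{107} - 42391\right) = 72249 \left(-42391 + \sqrt{107}\right) = -3062707359 + 72249 \sqrt{107}$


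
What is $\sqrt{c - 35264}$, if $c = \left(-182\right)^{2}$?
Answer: $2 i \sqrt{535} \approx 46.26 i$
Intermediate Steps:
$c = 33124$
$\sqrt{c - 35264} = \sqrt{33124 - 35264} = \sqrt{-2140} = 2 i \sqrt{535}$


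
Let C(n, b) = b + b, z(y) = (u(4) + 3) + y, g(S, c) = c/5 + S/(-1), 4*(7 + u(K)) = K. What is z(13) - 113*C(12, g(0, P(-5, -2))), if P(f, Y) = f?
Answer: 236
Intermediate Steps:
u(K) = -7 + K/4
g(S, c) = -S + c/5 (g(S, c) = c*(⅕) + S*(-1) = c/5 - S = -S + c/5)
z(y) = -3 + y (z(y) = ((-7 + (¼)*4) + 3) + y = ((-7 + 1) + 3) + y = (-6 + 3) + y = -3 + y)
C(n, b) = 2*b
z(13) - 113*C(12, g(0, P(-5, -2))) = (-3 + 13) - 226*(-1*0 + (⅕)*(-5)) = 10 - 226*(0 - 1) = 10 - 226*(-1) = 10 - 113*(-2) = 10 + 226 = 236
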